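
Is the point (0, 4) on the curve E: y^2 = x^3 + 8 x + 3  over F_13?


Check whether y^2 = x^3 + 8 x + 3 (mod 13) for (x, y) = (0, 4).
LHS: y^2 = 4^2 mod 13 = 3
RHS: x^3 + 8 x + 3 = 0^3 + 8*0 + 3 mod 13 = 3
LHS = RHS

Yes, on the curve


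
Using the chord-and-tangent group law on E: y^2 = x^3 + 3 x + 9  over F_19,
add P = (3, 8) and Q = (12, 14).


P != Q, so use the chord formula.
s = (y2 - y1) / (x2 - x1) = (6) / (9) mod 19 = 7
x3 = s^2 - x1 - x2 mod 19 = 7^2 - 3 - 12 = 15
y3 = s (x1 - x3) - y1 mod 19 = 7 * (3 - 15) - 8 = 3

P + Q = (15, 3)


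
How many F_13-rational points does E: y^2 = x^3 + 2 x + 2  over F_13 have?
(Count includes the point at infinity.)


For each x in F_13, count y with y^2 = x^3 + 2 x + 2 mod 13:
  x = 2: RHS = 1, y in [1, 12]  -> 2 point(s)
  x = 3: RHS = 9, y in [3, 10]  -> 2 point(s)
  x = 4: RHS = 9, y in [3, 10]  -> 2 point(s)
  x = 6: RHS = 9, y in [3, 10]  -> 2 point(s)
  x = 8: RHS = 10, y in [6, 7]  -> 2 point(s)
  x = 11: RHS = 3, y in [4, 9]  -> 2 point(s)
  x = 12: RHS = 12, y in [5, 8]  -> 2 point(s)
Affine points: 14. Add the point at infinity: total = 15.

#E(F_13) = 15


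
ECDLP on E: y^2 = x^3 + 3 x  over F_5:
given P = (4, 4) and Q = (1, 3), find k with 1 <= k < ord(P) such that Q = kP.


Enumerate multiples of P until we hit Q = (1, 3):
  1P = (4, 4)
  2P = (1, 2)
  3P = (1, 3)
Match found at i = 3.

k = 3


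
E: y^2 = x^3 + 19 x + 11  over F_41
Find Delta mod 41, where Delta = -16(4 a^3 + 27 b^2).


4 a^3 + 27 b^2 = 4*19^3 + 27*11^2 = 27436 + 3267 = 30703
Delta = -16 * (30703) = -491248
Delta mod 41 = 14

Delta = 14 (mod 41)


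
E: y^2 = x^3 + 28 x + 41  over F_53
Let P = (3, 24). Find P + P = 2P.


Doubling: s = (3 x1^2 + a) / (2 y1)
s = (3*3^2 + 28) / (2*24) mod 53 = 42
x3 = s^2 - 2 x1 mod 53 = 42^2 - 2*3 = 9
y3 = s (x1 - x3) - y1 mod 53 = 42 * (3 - 9) - 24 = 42

2P = (9, 42)


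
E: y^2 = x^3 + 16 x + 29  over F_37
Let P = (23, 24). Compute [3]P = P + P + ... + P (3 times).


k = 3 = 11_2 (binary, LSB first: 11)
Double-and-add from P = (23, 24):
  bit 0 = 1: acc = O + (23, 24) = (23, 24)
  bit 1 = 1: acc = (23, 24) + (35, 10) = (4, 34)

3P = (4, 34)


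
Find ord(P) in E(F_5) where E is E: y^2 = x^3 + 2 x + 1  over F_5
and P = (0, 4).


Compute successive multiples of P until we hit O:
  1P = (0, 4)
  2P = (1, 2)
  3P = (3, 2)
  4P = (3, 3)
  5P = (1, 3)
  6P = (0, 1)
  7P = O

ord(P) = 7


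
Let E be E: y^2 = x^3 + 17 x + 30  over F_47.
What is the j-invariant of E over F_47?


Delta = -16(4 a^3 + 27 b^2) mod 47 = 29
-1728 * (4 a)^3 = -1728 * (4*17)^3 mod 47 = 22
j = 22 * 29^(-1) mod 47 = 4

j = 4 (mod 47)


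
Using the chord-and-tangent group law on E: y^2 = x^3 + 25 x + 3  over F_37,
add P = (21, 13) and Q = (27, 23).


P != Q, so use the chord formula.
s = (y2 - y1) / (x2 - x1) = (10) / (6) mod 37 = 14
x3 = s^2 - x1 - x2 mod 37 = 14^2 - 21 - 27 = 0
y3 = s (x1 - x3) - y1 mod 37 = 14 * (21 - 0) - 13 = 22

P + Q = (0, 22)


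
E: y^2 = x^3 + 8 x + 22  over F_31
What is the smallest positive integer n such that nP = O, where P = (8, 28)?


Compute successive multiples of P until we hit O:
  1P = (8, 28)
  2P = (17, 24)
  3P = (15, 13)
  4P = (5, 1)
  5P = (6, 21)
  6P = (6, 10)
  7P = (5, 30)
  8P = (15, 18)
  ... (continuing to 11P)
  11P = O

ord(P) = 11


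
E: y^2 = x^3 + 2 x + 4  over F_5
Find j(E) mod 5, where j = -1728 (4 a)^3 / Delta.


Delta = -16(4 a^3 + 27 b^2) mod 5 = 1
-1728 * (4 a)^3 = -1728 * (4*2)^3 mod 5 = 4
j = 4 * 1^(-1) mod 5 = 4

j = 4 (mod 5)


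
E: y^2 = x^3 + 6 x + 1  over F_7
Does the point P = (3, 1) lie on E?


Check whether y^2 = x^3 + 6 x + 1 (mod 7) for (x, y) = (3, 1).
LHS: y^2 = 1^2 mod 7 = 1
RHS: x^3 + 6 x + 1 = 3^3 + 6*3 + 1 mod 7 = 4
LHS != RHS

No, not on the curve


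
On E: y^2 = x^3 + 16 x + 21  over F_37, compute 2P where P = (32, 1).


Doubling: s = (3 x1^2 + a) / (2 y1)
s = (3*32^2 + 16) / (2*1) mod 37 = 27
x3 = s^2 - 2 x1 mod 37 = 27^2 - 2*32 = 36
y3 = s (x1 - x3) - y1 mod 37 = 27 * (32 - 36) - 1 = 2

2P = (36, 2)


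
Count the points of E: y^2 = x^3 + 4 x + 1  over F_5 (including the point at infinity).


For each x in F_5, count y with y^2 = x^3 + 4 x + 1 mod 5:
  x = 0: RHS = 1, y in [1, 4]  -> 2 point(s)
  x = 1: RHS = 1, y in [1, 4]  -> 2 point(s)
  x = 3: RHS = 0, y in [0]  -> 1 point(s)
  x = 4: RHS = 1, y in [1, 4]  -> 2 point(s)
Affine points: 7. Add the point at infinity: total = 8.

#E(F_5) = 8


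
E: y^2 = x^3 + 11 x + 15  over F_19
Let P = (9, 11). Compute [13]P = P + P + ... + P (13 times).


k = 13 = 1101_2 (binary, LSB first: 1011)
Double-and-add from P = (9, 11):
  bit 0 = 1: acc = O + (9, 11) = (9, 11)
  bit 1 = 0: acc unchanged = (9, 11)
  bit 2 = 1: acc = (9, 11) + (5, 10) = (11, 17)
  bit 3 = 1: acc = (11, 17) + (14, 14) = (14, 5)

13P = (14, 5)


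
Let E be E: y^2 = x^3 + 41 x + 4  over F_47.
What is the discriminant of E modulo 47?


4 a^3 + 27 b^2 = 4*41^3 + 27*4^2 = 275684 + 432 = 276116
Delta = -16 * (276116) = -4417856
Delta mod 47 = 3

Delta = 3 (mod 47)


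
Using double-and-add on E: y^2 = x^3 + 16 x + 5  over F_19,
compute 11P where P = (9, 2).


k = 11 = 1011_2 (binary, LSB first: 1101)
Double-and-add from P = (9, 2):
  bit 0 = 1: acc = O + (9, 2) = (9, 2)
  bit 1 = 1: acc = (9, 2) + (10, 14) = (11, 12)
  bit 2 = 0: acc unchanged = (11, 12)
  bit 3 = 1: acc = (11, 12) + (13, 4) = (11, 7)

11P = (11, 7)


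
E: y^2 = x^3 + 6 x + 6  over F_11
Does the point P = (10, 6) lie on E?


Check whether y^2 = x^3 + 6 x + 6 (mod 11) for (x, y) = (10, 6).
LHS: y^2 = 6^2 mod 11 = 3
RHS: x^3 + 6 x + 6 = 10^3 + 6*10 + 6 mod 11 = 10
LHS != RHS

No, not on the curve


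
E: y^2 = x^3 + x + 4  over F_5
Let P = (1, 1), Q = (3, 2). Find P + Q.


P != Q, so use the chord formula.
s = (y2 - y1) / (x2 - x1) = (1) / (2) mod 5 = 3
x3 = s^2 - x1 - x2 mod 5 = 3^2 - 1 - 3 = 0
y3 = s (x1 - x3) - y1 mod 5 = 3 * (1 - 0) - 1 = 2

P + Q = (0, 2)


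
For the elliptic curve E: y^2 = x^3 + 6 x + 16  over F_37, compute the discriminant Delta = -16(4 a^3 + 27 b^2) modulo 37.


4 a^3 + 27 b^2 = 4*6^3 + 27*16^2 = 864 + 6912 = 7776
Delta = -16 * (7776) = -124416
Delta mod 37 = 15

Delta = 15 (mod 37)


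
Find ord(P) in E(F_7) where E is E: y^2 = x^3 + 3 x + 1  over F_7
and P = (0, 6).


Compute successive multiples of P until we hit O:
  1P = (0, 6)
  2P = (4, 0)
  3P = (0, 1)
  4P = O

ord(P) = 4


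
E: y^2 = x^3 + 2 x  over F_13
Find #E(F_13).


For each x in F_13, count y with y^2 = x^3 + 2 x + 0 mod 13:
  x = 0: RHS = 0, y in [0]  -> 1 point(s)
  x = 1: RHS = 3, y in [4, 9]  -> 2 point(s)
  x = 2: RHS = 12, y in [5, 8]  -> 2 point(s)
  x = 11: RHS = 1, y in [1, 12]  -> 2 point(s)
  x = 12: RHS = 10, y in [6, 7]  -> 2 point(s)
Affine points: 9. Add the point at infinity: total = 10.

#E(F_13) = 10


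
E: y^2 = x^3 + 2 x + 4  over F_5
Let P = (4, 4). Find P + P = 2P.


Doubling: s = (3 x1^2 + a) / (2 y1)
s = (3*4^2 + 2) / (2*4) mod 5 = 0
x3 = s^2 - 2 x1 mod 5 = 0^2 - 2*4 = 2
y3 = s (x1 - x3) - y1 mod 5 = 0 * (4 - 2) - 4 = 1

2P = (2, 1)


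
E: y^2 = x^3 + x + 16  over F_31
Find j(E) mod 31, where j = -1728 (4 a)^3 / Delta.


Delta = -16(4 a^3 + 27 b^2) mod 31 = 14
-1728 * (4 a)^3 = -1728 * (4*1)^3 mod 31 = 16
j = 16 * 14^(-1) mod 31 = 10

j = 10 (mod 31)


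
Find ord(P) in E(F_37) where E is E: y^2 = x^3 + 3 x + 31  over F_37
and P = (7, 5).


Compute successive multiples of P until we hit O:
  1P = (7, 5)
  2P = (26, 6)
  3P = (8, 30)
  4P = (18, 16)
  5P = (13, 26)
  6P = (20, 5)
  7P = (10, 32)
  8P = (27, 0)
  ... (continuing to 16P)
  16P = O

ord(P) = 16


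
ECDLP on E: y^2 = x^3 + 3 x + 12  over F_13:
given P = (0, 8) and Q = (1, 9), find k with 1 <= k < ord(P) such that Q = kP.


Enumerate multiples of P until we hit Q = (1, 9):
  1P = (0, 8)
  2P = (1, 4)
  3P = (2, 0)
  4P = (1, 9)
Match found at i = 4.

k = 4


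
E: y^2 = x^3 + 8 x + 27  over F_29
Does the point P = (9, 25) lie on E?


Check whether y^2 = x^3 + 8 x + 27 (mod 29) for (x, y) = (9, 25).
LHS: y^2 = 25^2 mod 29 = 16
RHS: x^3 + 8 x + 27 = 9^3 + 8*9 + 27 mod 29 = 16
LHS = RHS

Yes, on the curve


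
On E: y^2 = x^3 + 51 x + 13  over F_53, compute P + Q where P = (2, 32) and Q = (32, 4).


P != Q, so use the chord formula.
s = (y2 - y1) / (x2 - x1) = (25) / (30) mod 53 = 45
x3 = s^2 - x1 - x2 mod 53 = 45^2 - 2 - 32 = 30
y3 = s (x1 - x3) - y1 mod 53 = 45 * (2 - 30) - 32 = 33

P + Q = (30, 33)


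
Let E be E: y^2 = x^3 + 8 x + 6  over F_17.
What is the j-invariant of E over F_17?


Delta = -16(4 a^3 + 27 b^2) mod 17 = 11
-1728 * (4 a)^3 = -1728 * (4*8)^3 mod 17 = 3
j = 3 * 11^(-1) mod 17 = 8

j = 8 (mod 17)


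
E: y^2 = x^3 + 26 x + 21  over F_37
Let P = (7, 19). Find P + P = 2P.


Doubling: s = (3 x1^2 + a) / (2 y1)
s = (3*7^2 + 26) / (2*19) mod 37 = 25
x3 = s^2 - 2 x1 mod 37 = 25^2 - 2*7 = 19
y3 = s (x1 - x3) - y1 mod 37 = 25 * (7 - 19) - 19 = 14

2P = (19, 14)


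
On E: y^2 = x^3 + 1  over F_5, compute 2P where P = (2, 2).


k = 2 = 10_2 (binary, LSB first: 01)
Double-and-add from P = (2, 2):
  bit 0 = 0: acc unchanged = O
  bit 1 = 1: acc = O + (0, 4) = (0, 4)

2P = (0, 4)


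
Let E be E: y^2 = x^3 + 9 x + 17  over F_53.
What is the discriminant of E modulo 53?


4 a^3 + 27 b^2 = 4*9^3 + 27*17^2 = 2916 + 7803 = 10719
Delta = -16 * (10719) = -171504
Delta mod 53 = 4

Delta = 4 (mod 53)


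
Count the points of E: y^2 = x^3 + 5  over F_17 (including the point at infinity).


For each x in F_17, count y with y^2 = x^3 + 0 x + 5 mod 17:
  x = 2: RHS = 13, y in [8, 9]  -> 2 point(s)
  x = 3: RHS = 15, y in [7, 10]  -> 2 point(s)
  x = 4: RHS = 1, y in [1, 16]  -> 2 point(s)
  x = 6: RHS = 0, y in [0]  -> 1 point(s)
  x = 7: RHS = 8, y in [5, 12]  -> 2 point(s)
  x = 10: RHS = 2, y in [6, 11]  -> 2 point(s)
  x = 12: RHS = 16, y in [4, 13]  -> 2 point(s)
  x = 13: RHS = 9, y in [3, 14]  -> 2 point(s)
  x = 16: RHS = 4, y in [2, 15]  -> 2 point(s)
Affine points: 17. Add the point at infinity: total = 18.

#E(F_17) = 18


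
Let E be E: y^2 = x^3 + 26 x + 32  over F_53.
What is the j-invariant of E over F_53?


Delta = -16(4 a^3 + 27 b^2) mod 53 = 31
-1728 * (4 a)^3 = -1728 * (4*26)^3 mod 53 = 44
j = 44 * 31^(-1) mod 53 = 51

j = 51 (mod 53)


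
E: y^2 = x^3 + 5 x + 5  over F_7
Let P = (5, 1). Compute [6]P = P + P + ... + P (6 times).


k = 6 = 110_2 (binary, LSB first: 011)
Double-and-add from P = (5, 1):
  bit 0 = 0: acc unchanged = O
  bit 1 = 1: acc = O + (1, 5) = (1, 5)
  bit 2 = 1: acc = (1, 5) + (2, 4) = (5, 6)

6P = (5, 6)


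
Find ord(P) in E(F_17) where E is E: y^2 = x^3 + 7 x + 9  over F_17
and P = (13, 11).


Compute successive multiples of P until we hit O:
  1P = (13, 11)
  2P = (10, 5)
  3P = (15, 2)
  4P = (5, 4)
  5P = (8, 4)
  6P = (0, 14)
  7P = (12, 11)
  8P = (9, 6)
  ... (continuing to 22P)
  22P = O

ord(P) = 22


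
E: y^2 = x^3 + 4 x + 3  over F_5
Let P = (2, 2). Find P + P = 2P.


Doubling: s = (3 x1^2 + a) / (2 y1)
s = (3*2^2 + 4) / (2*2) mod 5 = 4
x3 = s^2 - 2 x1 mod 5 = 4^2 - 2*2 = 2
y3 = s (x1 - x3) - y1 mod 5 = 4 * (2 - 2) - 2 = 3

2P = (2, 3)


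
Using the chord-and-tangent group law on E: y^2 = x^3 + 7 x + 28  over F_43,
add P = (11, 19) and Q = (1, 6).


P != Q, so use the chord formula.
s = (y2 - y1) / (x2 - x1) = (30) / (33) mod 43 = 40
x3 = s^2 - x1 - x2 mod 43 = 40^2 - 11 - 1 = 40
y3 = s (x1 - x3) - y1 mod 43 = 40 * (11 - 40) - 19 = 25

P + Q = (40, 25)


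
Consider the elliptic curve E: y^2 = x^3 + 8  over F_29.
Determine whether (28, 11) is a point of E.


Check whether y^2 = x^3 + 0 x + 8 (mod 29) for (x, y) = (28, 11).
LHS: y^2 = 11^2 mod 29 = 5
RHS: x^3 + 0 x + 8 = 28^3 + 0*28 + 8 mod 29 = 7
LHS != RHS

No, not on the curve


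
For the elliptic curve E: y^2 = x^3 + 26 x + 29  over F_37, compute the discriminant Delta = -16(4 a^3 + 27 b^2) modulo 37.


4 a^3 + 27 b^2 = 4*26^3 + 27*29^2 = 70304 + 22707 = 93011
Delta = -16 * (93011) = -1488176
Delta mod 37 = 1

Delta = 1 (mod 37)


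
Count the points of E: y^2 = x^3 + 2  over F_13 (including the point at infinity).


For each x in F_13, count y with y^2 = x^3 + 0 x + 2 mod 13:
  x = 1: RHS = 3, y in [4, 9]  -> 2 point(s)
  x = 2: RHS = 10, y in [6, 7]  -> 2 point(s)
  x = 3: RHS = 3, y in [4, 9]  -> 2 point(s)
  x = 4: RHS = 1, y in [1, 12]  -> 2 point(s)
  x = 5: RHS = 10, y in [6, 7]  -> 2 point(s)
  x = 6: RHS = 10, y in [6, 7]  -> 2 point(s)
  x = 9: RHS = 3, y in [4, 9]  -> 2 point(s)
  x = 10: RHS = 1, y in [1, 12]  -> 2 point(s)
  x = 12: RHS = 1, y in [1, 12]  -> 2 point(s)
Affine points: 18. Add the point at infinity: total = 19.

#E(F_13) = 19


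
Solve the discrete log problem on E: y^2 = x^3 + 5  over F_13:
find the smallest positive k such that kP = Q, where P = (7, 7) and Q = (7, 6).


Enumerate multiples of P until we hit Q = (7, 6):
  1P = (7, 7)
  2P = (2, 0)
  3P = (7, 6)
Match found at i = 3.

k = 3


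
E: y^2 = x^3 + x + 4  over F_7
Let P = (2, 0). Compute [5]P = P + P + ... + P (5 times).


k = 5 = 101_2 (binary, LSB first: 101)
Double-and-add from P = (2, 0):
  bit 0 = 1: acc = O + (2, 0) = (2, 0)
  bit 1 = 0: acc unchanged = (2, 0)
  bit 2 = 1: acc = (2, 0) + O = (2, 0)

5P = (2, 0)


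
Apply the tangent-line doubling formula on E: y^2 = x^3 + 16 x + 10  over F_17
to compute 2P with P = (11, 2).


Doubling: s = (3 x1^2 + a) / (2 y1)
s = (3*11^2 + 16) / (2*2) mod 17 = 14
x3 = s^2 - 2 x1 mod 17 = 14^2 - 2*11 = 4
y3 = s (x1 - x3) - y1 mod 17 = 14 * (11 - 4) - 2 = 11

2P = (4, 11)


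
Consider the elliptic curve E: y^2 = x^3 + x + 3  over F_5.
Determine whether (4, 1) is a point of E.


Check whether y^2 = x^3 + 1 x + 3 (mod 5) for (x, y) = (4, 1).
LHS: y^2 = 1^2 mod 5 = 1
RHS: x^3 + 1 x + 3 = 4^3 + 1*4 + 3 mod 5 = 1
LHS = RHS

Yes, on the curve


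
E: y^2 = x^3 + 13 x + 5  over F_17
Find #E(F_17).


For each x in F_17, count y with y^2 = x^3 + 13 x + 5 mod 17:
  x = 1: RHS = 2, y in [6, 11]  -> 2 point(s)
  x = 4: RHS = 2, y in [6, 11]  -> 2 point(s)
  x = 5: RHS = 8, y in [5, 12]  -> 2 point(s)
  x = 8: RHS = 9, y in [3, 14]  -> 2 point(s)
  x = 9: RHS = 1, y in [1, 16]  -> 2 point(s)
  x = 10: RHS = 13, y in [8, 9]  -> 2 point(s)
  x = 11: RHS = 0, y in [0]  -> 1 point(s)
  x = 12: RHS = 2, y in [6, 11]  -> 2 point(s)
  x = 13: RHS = 8, y in [5, 12]  -> 2 point(s)
  x = 16: RHS = 8, y in [5, 12]  -> 2 point(s)
Affine points: 19. Add the point at infinity: total = 20.

#E(F_17) = 20


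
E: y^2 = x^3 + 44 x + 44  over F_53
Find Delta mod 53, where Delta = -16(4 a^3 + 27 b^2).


4 a^3 + 27 b^2 = 4*44^3 + 27*44^2 = 340736 + 52272 = 393008
Delta = -16 * (393008) = -6288128
Delta mod 53 = 4

Delta = 4 (mod 53)


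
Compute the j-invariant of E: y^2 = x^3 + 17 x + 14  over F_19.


Delta = -16(4 a^3 + 27 b^2) mod 19 = 10
-1728 * (4 a)^3 = -1728 * (4*17)^3 mod 19 = 1
j = 1 * 10^(-1) mod 19 = 2

j = 2 (mod 19)


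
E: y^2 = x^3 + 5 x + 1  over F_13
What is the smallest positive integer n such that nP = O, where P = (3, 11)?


Compute successive multiples of P until we hit O:
  1P = (3, 11)
  2P = (6, 0)
  3P = (3, 2)
  4P = O

ord(P) = 4


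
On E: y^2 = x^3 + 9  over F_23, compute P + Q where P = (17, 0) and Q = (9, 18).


P != Q, so use the chord formula.
s = (y2 - y1) / (x2 - x1) = (18) / (15) mod 23 = 15
x3 = s^2 - x1 - x2 mod 23 = 15^2 - 17 - 9 = 15
y3 = s (x1 - x3) - y1 mod 23 = 15 * (17 - 15) - 0 = 7

P + Q = (15, 7)


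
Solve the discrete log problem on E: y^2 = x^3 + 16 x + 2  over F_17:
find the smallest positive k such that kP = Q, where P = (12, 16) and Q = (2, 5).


Enumerate multiples of P until we hit Q = (2, 5):
  1P = (12, 16)
  2P = (2, 5)
Match found at i = 2.

k = 2


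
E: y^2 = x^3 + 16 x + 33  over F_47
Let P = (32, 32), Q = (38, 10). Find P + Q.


P != Q, so use the chord formula.
s = (y2 - y1) / (x2 - x1) = (25) / (6) mod 47 = 12
x3 = s^2 - x1 - x2 mod 47 = 12^2 - 32 - 38 = 27
y3 = s (x1 - x3) - y1 mod 47 = 12 * (32 - 27) - 32 = 28

P + Q = (27, 28)


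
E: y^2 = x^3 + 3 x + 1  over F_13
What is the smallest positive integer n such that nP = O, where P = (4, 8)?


Compute successive multiples of P until we hit O:
  1P = (4, 8)
  2P = (8, 2)
  3P = (0, 12)
  4P = (10, 11)
  5P = (9, 9)
  6P = (12, 6)
  7P = (6, 12)
  8P = (7, 12)
  ... (continuing to 18P)
  18P = O

ord(P) = 18


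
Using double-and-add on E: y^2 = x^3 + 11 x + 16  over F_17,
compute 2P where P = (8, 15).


k = 2 = 10_2 (binary, LSB first: 01)
Double-and-add from P = (8, 15):
  bit 0 = 0: acc unchanged = O
  bit 1 = 1: acc = O + (0, 4) = (0, 4)

2P = (0, 4)


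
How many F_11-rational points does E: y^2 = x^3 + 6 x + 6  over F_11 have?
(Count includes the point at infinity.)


For each x in F_11, count y with y^2 = x^3 + 6 x + 6 mod 11:
  x = 2: RHS = 4, y in [2, 9]  -> 2 point(s)
  x = 6: RHS = 5, y in [4, 7]  -> 2 point(s)
  x = 8: RHS = 5, y in [4, 7]  -> 2 point(s)
Affine points: 6. Add the point at infinity: total = 7.

#E(F_11) = 7


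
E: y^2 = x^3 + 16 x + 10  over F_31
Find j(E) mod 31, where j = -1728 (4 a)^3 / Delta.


Delta = -16(4 a^3 + 27 b^2) mod 31 = 6
-1728 * (4 a)^3 = -1728 * (4*16)^3 mod 31 = 2
j = 2 * 6^(-1) mod 31 = 21

j = 21 (mod 31)


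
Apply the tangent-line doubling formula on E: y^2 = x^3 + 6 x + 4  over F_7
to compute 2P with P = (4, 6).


Doubling: s = (3 x1^2 + a) / (2 y1)
s = (3*4^2 + 6) / (2*6) mod 7 = 1
x3 = s^2 - 2 x1 mod 7 = 1^2 - 2*4 = 0
y3 = s (x1 - x3) - y1 mod 7 = 1 * (4 - 0) - 6 = 5

2P = (0, 5)


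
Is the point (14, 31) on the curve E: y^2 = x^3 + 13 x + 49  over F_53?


Check whether y^2 = x^3 + 13 x + 49 (mod 53) for (x, y) = (14, 31).
LHS: y^2 = 31^2 mod 53 = 7
RHS: x^3 + 13 x + 49 = 14^3 + 13*14 + 49 mod 53 = 7
LHS = RHS

Yes, on the curve


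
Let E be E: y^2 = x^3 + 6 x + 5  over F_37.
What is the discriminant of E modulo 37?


4 a^3 + 27 b^2 = 4*6^3 + 27*5^2 = 864 + 675 = 1539
Delta = -16 * (1539) = -24624
Delta mod 37 = 18

Delta = 18 (mod 37)


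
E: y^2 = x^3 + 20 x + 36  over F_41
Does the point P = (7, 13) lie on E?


Check whether y^2 = x^3 + 20 x + 36 (mod 41) for (x, y) = (7, 13).
LHS: y^2 = 13^2 mod 41 = 5
RHS: x^3 + 20 x + 36 = 7^3 + 20*7 + 36 mod 41 = 27
LHS != RHS

No, not on the curve


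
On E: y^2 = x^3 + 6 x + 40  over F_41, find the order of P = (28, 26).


Compute successive multiples of P until we hit O:
  1P = (28, 26)
  2P = (31, 13)
  3P = (19, 17)
  4P = (36, 7)
  5P = (23, 39)
  6P = (23, 2)
  7P = (36, 34)
  8P = (19, 24)
  ... (continuing to 11P)
  11P = O

ord(P) = 11


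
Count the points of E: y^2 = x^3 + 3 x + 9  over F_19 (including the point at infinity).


For each x in F_19, count y with y^2 = x^3 + 3 x + 9 mod 19:
  x = 0: RHS = 9, y in [3, 16]  -> 2 point(s)
  x = 2: RHS = 4, y in [2, 17]  -> 2 point(s)
  x = 3: RHS = 7, y in [8, 11]  -> 2 point(s)
  x = 4: RHS = 9, y in [3, 16]  -> 2 point(s)
  x = 5: RHS = 16, y in [4, 15]  -> 2 point(s)
  x = 9: RHS = 5, y in [9, 10]  -> 2 point(s)
  x = 11: RHS = 5, y in [9, 10]  -> 2 point(s)
  x = 12: RHS = 6, y in [5, 14]  -> 2 point(s)
  x = 15: RHS = 9, y in [3, 16]  -> 2 point(s)
  x = 16: RHS = 11, y in [7, 12]  -> 2 point(s)
  x = 18: RHS = 5, y in [9, 10]  -> 2 point(s)
Affine points: 22. Add the point at infinity: total = 23.

#E(F_19) = 23


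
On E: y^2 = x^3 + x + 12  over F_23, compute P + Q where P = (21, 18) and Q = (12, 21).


P != Q, so use the chord formula.
s = (y2 - y1) / (x2 - x1) = (3) / (14) mod 23 = 15
x3 = s^2 - x1 - x2 mod 23 = 15^2 - 21 - 12 = 8
y3 = s (x1 - x3) - y1 mod 23 = 15 * (21 - 8) - 18 = 16

P + Q = (8, 16)


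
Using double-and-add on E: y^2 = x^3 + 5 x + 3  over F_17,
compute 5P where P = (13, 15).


k = 5 = 101_2 (binary, LSB first: 101)
Double-and-add from P = (13, 15):
  bit 0 = 1: acc = O + (13, 15) = (13, 15)
  bit 1 = 0: acc unchanged = (13, 15)
  bit 2 = 1: acc = (13, 15) + (1, 3) = (4, 11)

5P = (4, 11)


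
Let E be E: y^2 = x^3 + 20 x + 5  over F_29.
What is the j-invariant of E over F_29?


Delta = -16(4 a^3 + 27 b^2) mod 29 = 12
-1728 * (4 a)^3 = -1728 * (4*20)^3 mod 29 = 2
j = 2 * 12^(-1) mod 29 = 5

j = 5 (mod 29)


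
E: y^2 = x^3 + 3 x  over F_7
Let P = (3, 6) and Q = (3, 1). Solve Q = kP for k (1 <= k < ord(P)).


Enumerate multiples of P until we hit Q = (3, 1):
  1P = (3, 6)
  2P = (2, 0)
  3P = (3, 1)
Match found at i = 3.

k = 3


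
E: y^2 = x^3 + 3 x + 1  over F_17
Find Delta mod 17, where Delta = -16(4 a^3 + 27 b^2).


4 a^3 + 27 b^2 = 4*3^3 + 27*1^2 = 108 + 27 = 135
Delta = -16 * (135) = -2160
Delta mod 17 = 16

Delta = 16 (mod 17)


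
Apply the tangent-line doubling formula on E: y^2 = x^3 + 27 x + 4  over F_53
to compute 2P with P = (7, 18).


Doubling: s = (3 x1^2 + a) / (2 y1)
s = (3*7^2 + 27) / (2*18) mod 53 = 49
x3 = s^2 - 2 x1 mod 53 = 49^2 - 2*7 = 2
y3 = s (x1 - x3) - y1 mod 53 = 49 * (7 - 2) - 18 = 15

2P = (2, 15)


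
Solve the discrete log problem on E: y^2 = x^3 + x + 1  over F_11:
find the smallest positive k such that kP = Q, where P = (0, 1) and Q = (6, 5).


Enumerate multiples of P until we hit Q = (6, 5):
  1P = (0, 1)
  2P = (3, 3)
  3P = (6, 6)
  4P = (6, 5)
Match found at i = 4.

k = 4


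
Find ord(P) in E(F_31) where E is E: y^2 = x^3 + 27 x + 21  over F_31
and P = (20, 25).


Compute successive multiples of P until we hit O:
  1P = (20, 25)
  2P = (1, 24)
  3P = (24, 27)
  4P = (26, 3)
  5P = (26, 28)
  6P = (24, 4)
  7P = (1, 7)
  8P = (20, 6)
  ... (continuing to 9P)
  9P = O

ord(P) = 9


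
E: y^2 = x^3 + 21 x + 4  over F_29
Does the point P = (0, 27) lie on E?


Check whether y^2 = x^3 + 21 x + 4 (mod 29) for (x, y) = (0, 27).
LHS: y^2 = 27^2 mod 29 = 4
RHS: x^3 + 21 x + 4 = 0^3 + 21*0 + 4 mod 29 = 4
LHS = RHS

Yes, on the curve


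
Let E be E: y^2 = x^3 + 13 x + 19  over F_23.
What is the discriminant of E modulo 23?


4 a^3 + 27 b^2 = 4*13^3 + 27*19^2 = 8788 + 9747 = 18535
Delta = -16 * (18535) = -296560
Delta mod 23 = 2

Delta = 2 (mod 23)


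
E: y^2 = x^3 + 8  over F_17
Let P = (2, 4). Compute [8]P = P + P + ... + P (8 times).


k = 8 = 1000_2 (binary, LSB first: 0001)
Double-and-add from P = (2, 4):
  bit 0 = 0: acc unchanged = O
  bit 1 = 0: acc unchanged = O
  bit 2 = 0: acc unchanged = O
  bit 3 = 1: acc = O + (2, 13) = (2, 13)

8P = (2, 13)


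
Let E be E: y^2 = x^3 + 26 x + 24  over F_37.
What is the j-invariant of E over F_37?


Delta = -16(4 a^3 + 27 b^2) mod 37 = 3
-1728 * (4 a)^3 = -1728 * (4*26)^3 mod 37 = 1
j = 1 * 3^(-1) mod 37 = 25

j = 25 (mod 37)


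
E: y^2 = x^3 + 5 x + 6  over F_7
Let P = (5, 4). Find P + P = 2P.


Doubling: s = (3 x1^2 + a) / (2 y1)
s = (3*5^2 + 5) / (2*4) mod 7 = 3
x3 = s^2 - 2 x1 mod 7 = 3^2 - 2*5 = 6
y3 = s (x1 - x3) - y1 mod 7 = 3 * (5 - 6) - 4 = 0

2P = (6, 0)


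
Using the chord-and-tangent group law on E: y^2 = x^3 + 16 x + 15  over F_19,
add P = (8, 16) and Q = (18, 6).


P != Q, so use the chord formula.
s = (y2 - y1) / (x2 - x1) = (9) / (10) mod 19 = 18
x3 = s^2 - x1 - x2 mod 19 = 18^2 - 8 - 18 = 13
y3 = s (x1 - x3) - y1 mod 19 = 18 * (8 - 13) - 16 = 8

P + Q = (13, 8)


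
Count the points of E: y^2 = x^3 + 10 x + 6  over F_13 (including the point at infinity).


For each x in F_13, count y with y^2 = x^3 + 10 x + 6 mod 13:
  x = 1: RHS = 4, y in [2, 11]  -> 2 point(s)
  x = 5: RHS = 12, y in [5, 8]  -> 2 point(s)
  x = 6: RHS = 9, y in [3, 10]  -> 2 point(s)
  x = 7: RHS = 3, y in [4, 9]  -> 2 point(s)
  x = 8: RHS = 0, y in [0]  -> 1 point(s)
  x = 10: RHS = 1, y in [1, 12]  -> 2 point(s)
  x = 11: RHS = 4, y in [2, 11]  -> 2 point(s)
Affine points: 13. Add the point at infinity: total = 14.

#E(F_13) = 14


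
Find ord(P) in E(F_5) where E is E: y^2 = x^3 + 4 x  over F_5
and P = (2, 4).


Compute successive multiples of P until we hit O:
  1P = (2, 4)
  2P = (0, 0)
  3P = (2, 1)
  4P = O

ord(P) = 4


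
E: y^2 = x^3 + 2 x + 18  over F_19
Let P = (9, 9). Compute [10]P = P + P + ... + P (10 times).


k = 10 = 1010_2 (binary, LSB first: 0101)
Double-and-add from P = (9, 9):
  bit 0 = 0: acc unchanged = O
  bit 1 = 1: acc = O + (5, 18) = (5, 18)
  bit 2 = 0: acc unchanged = (5, 18)
  bit 3 = 1: acc = (5, 18) + (2, 12) = (16, 17)

10P = (16, 17)


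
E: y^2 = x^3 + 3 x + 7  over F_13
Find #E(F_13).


For each x in F_13, count y with y^2 = x^3 + 3 x + 7 mod 13:
  x = 3: RHS = 4, y in [2, 11]  -> 2 point(s)
  x = 5: RHS = 4, y in [2, 11]  -> 2 point(s)
  x = 8: RHS = 10, y in [6, 7]  -> 2 point(s)
  x = 9: RHS = 9, y in [3, 10]  -> 2 point(s)
  x = 10: RHS = 10, y in [6, 7]  -> 2 point(s)
  x = 12: RHS = 3, y in [4, 9]  -> 2 point(s)
Affine points: 12. Add the point at infinity: total = 13.

#E(F_13) = 13


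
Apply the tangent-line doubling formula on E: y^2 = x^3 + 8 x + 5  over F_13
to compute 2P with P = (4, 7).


Doubling: s = (3 x1^2 + a) / (2 y1)
s = (3*4^2 + 8) / (2*7) mod 13 = 4
x3 = s^2 - 2 x1 mod 13 = 4^2 - 2*4 = 8
y3 = s (x1 - x3) - y1 mod 13 = 4 * (4 - 8) - 7 = 3

2P = (8, 3)


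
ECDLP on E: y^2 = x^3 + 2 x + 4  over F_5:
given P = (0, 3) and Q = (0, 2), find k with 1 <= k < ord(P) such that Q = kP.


Enumerate multiples of P until we hit Q = (0, 2):
  1P = (0, 3)
  2P = (4, 4)
  3P = (2, 4)
  4P = (2, 1)
  5P = (4, 1)
  6P = (0, 2)
Match found at i = 6.

k = 6


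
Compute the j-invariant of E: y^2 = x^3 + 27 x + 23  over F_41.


Delta = -16(4 a^3 + 27 b^2) mod 41 = 19
-1728 * (4 a)^3 = -1728 * (4*27)^3 mod 41 = 37
j = 37 * 19^(-1) mod 41 = 30

j = 30 (mod 41)


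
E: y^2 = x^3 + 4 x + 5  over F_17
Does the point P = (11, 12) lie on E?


Check whether y^2 = x^3 + 4 x + 5 (mod 17) for (x, y) = (11, 12).
LHS: y^2 = 12^2 mod 17 = 8
RHS: x^3 + 4 x + 5 = 11^3 + 4*11 + 5 mod 17 = 3
LHS != RHS

No, not on the curve


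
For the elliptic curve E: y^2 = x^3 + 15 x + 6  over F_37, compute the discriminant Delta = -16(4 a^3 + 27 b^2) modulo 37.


4 a^3 + 27 b^2 = 4*15^3 + 27*6^2 = 13500 + 972 = 14472
Delta = -16 * (14472) = -231552
Delta mod 37 = 31

Delta = 31 (mod 37)


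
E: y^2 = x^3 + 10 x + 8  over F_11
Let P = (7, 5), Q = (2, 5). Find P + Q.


P != Q, so use the chord formula.
s = (y2 - y1) / (x2 - x1) = (0) / (6) mod 11 = 0
x3 = s^2 - x1 - x2 mod 11 = 0^2 - 7 - 2 = 2
y3 = s (x1 - x3) - y1 mod 11 = 0 * (7 - 2) - 5 = 6

P + Q = (2, 6)


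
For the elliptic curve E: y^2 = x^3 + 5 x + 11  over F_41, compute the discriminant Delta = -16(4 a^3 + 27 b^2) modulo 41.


4 a^3 + 27 b^2 = 4*5^3 + 27*11^2 = 500 + 3267 = 3767
Delta = -16 * (3767) = -60272
Delta mod 41 = 39

Delta = 39 (mod 41)


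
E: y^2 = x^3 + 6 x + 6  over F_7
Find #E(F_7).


For each x in F_7, count y with y^2 = x^3 + 6 x + 6 mod 7:
  x = 3: RHS = 2, y in [3, 4]  -> 2 point(s)
  x = 5: RHS = 0, y in [0]  -> 1 point(s)
Affine points: 3. Add the point at infinity: total = 4.

#E(F_7) = 4


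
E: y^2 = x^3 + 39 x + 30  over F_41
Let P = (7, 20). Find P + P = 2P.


Doubling: s = (3 x1^2 + a) / (2 y1)
s = (3*7^2 + 39) / (2*20) mod 41 = 19
x3 = s^2 - 2 x1 mod 41 = 19^2 - 2*7 = 19
y3 = s (x1 - x3) - y1 mod 41 = 19 * (7 - 19) - 20 = 39

2P = (19, 39)


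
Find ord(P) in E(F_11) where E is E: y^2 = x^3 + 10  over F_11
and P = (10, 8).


Compute successive multiples of P until we hit O:
  1P = (10, 8)
  2P = (5, 6)
  3P = (1, 0)
  4P = (5, 5)
  5P = (10, 3)
  6P = O

ord(P) = 6


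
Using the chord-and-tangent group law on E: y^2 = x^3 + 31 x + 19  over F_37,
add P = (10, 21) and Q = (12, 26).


P != Q, so use the chord formula.
s = (y2 - y1) / (x2 - x1) = (5) / (2) mod 37 = 21
x3 = s^2 - x1 - x2 mod 37 = 21^2 - 10 - 12 = 12
y3 = s (x1 - x3) - y1 mod 37 = 21 * (10 - 12) - 21 = 11

P + Q = (12, 11)


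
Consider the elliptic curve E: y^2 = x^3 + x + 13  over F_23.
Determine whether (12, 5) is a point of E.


Check whether y^2 = x^3 + 1 x + 13 (mod 23) for (x, y) = (12, 5).
LHS: y^2 = 5^2 mod 23 = 2
RHS: x^3 + 1 x + 13 = 12^3 + 1*12 + 13 mod 23 = 5
LHS != RHS

No, not on the curve


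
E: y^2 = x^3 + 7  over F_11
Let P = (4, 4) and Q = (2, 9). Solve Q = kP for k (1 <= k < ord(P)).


Enumerate multiples of P until we hit Q = (2, 9):
  1P = (4, 4)
  2P = (6, 6)
  3P = (2, 9)
Match found at i = 3.

k = 3


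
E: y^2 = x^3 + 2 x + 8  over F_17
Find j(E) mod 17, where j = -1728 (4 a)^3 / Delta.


Delta = -16(4 a^3 + 27 b^2) mod 17 = 9
-1728 * (4 a)^3 = -1728 * (4*2)^3 mod 17 = 12
j = 12 * 9^(-1) mod 17 = 7

j = 7 (mod 17)


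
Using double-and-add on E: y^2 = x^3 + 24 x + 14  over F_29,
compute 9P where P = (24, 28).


k = 9 = 1001_2 (binary, LSB first: 1001)
Double-and-add from P = (24, 28):
  bit 0 = 1: acc = O + (24, 28) = (24, 28)
  bit 1 = 0: acc unchanged = (24, 28)
  bit 2 = 0: acc unchanged = (24, 28)
  bit 3 = 1: acc = (24, 28) + (8, 14) = (10, 6)

9P = (10, 6)


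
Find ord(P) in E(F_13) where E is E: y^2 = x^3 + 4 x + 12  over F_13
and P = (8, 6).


Compute successive multiples of P until we hit O:
  1P = (8, 6)
  2P = (11, 10)
  3P = (3, 5)
  4P = (1, 11)
  5P = (0, 5)
  6P = (4, 1)
  7P = (5, 1)
  8P = (10, 8)
  ... (continuing to 19P)
  19P = O

ord(P) = 19


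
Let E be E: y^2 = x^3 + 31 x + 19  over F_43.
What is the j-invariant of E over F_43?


Delta = -16(4 a^3 + 27 b^2) mod 43 = 5
-1728 * (4 a)^3 = -1728 * (4*31)^3 mod 43 = 11
j = 11 * 5^(-1) mod 43 = 28

j = 28 (mod 43)


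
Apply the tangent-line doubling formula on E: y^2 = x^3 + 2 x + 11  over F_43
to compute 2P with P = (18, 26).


Doubling: s = (3 x1^2 + a) / (2 y1)
s = (3*18^2 + 2) / (2*26) mod 43 = 27
x3 = s^2 - 2 x1 mod 43 = 27^2 - 2*18 = 5
y3 = s (x1 - x3) - y1 mod 43 = 27 * (18 - 5) - 26 = 24

2P = (5, 24)


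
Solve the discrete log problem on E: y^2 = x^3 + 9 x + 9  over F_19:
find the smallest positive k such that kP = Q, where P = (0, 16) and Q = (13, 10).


Enumerate multiples of P until we hit Q = (13, 10):
  1P = (0, 16)
  2P = (7, 4)
  3P = (13, 9)
  4P = (10, 4)
  5P = (15, 2)
  6P = (2, 15)
  7P = (3, 14)
  8P = (8, 2)
  9P = (1, 0)
  10P = (8, 17)
  11P = (3, 5)
  12P = (2, 4)
  13P = (15, 17)
  14P = (10, 15)
  15P = (13, 10)
Match found at i = 15.

k = 15


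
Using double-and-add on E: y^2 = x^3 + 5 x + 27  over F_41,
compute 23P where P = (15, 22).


k = 23 = 10111_2 (binary, LSB first: 11101)
Double-and-add from P = (15, 22):
  bit 0 = 1: acc = O + (15, 22) = (15, 22)
  bit 1 = 1: acc = (15, 22) + (34, 31) = (28, 15)
  bit 2 = 1: acc = (28, 15) + (16, 29) = (20, 3)
  bit 3 = 0: acc unchanged = (20, 3)
  bit 4 = 1: acc = (20, 3) + (26, 12) = (28, 26)

23P = (28, 26)


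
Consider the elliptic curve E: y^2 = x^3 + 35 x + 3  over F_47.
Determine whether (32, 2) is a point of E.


Check whether y^2 = x^3 + 35 x + 3 (mod 47) for (x, y) = (32, 2).
LHS: y^2 = 2^2 mod 47 = 4
RHS: x^3 + 35 x + 3 = 32^3 + 35*32 + 3 mod 47 = 4
LHS = RHS

Yes, on the curve


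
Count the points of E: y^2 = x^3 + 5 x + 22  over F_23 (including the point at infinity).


For each x in F_23, count y with y^2 = x^3 + 5 x + 22 mod 23:
  x = 3: RHS = 18, y in [8, 15]  -> 2 point(s)
  x = 7: RHS = 9, y in [3, 20]  -> 2 point(s)
  x = 12: RHS = 16, y in [4, 19]  -> 2 point(s)
  x = 16: RHS = 12, y in [9, 14]  -> 2 point(s)
  x = 17: RHS = 6, y in [11, 12]  -> 2 point(s)
  x = 20: RHS = 3, y in [7, 16]  -> 2 point(s)
  x = 21: RHS = 4, y in [2, 21]  -> 2 point(s)
  x = 22: RHS = 16, y in [4, 19]  -> 2 point(s)
Affine points: 16. Add the point at infinity: total = 17.

#E(F_23) = 17


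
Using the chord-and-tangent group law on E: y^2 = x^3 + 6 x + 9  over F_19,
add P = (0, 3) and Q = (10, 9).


P != Q, so use the chord formula.
s = (y2 - y1) / (x2 - x1) = (6) / (10) mod 19 = 12
x3 = s^2 - x1 - x2 mod 19 = 12^2 - 0 - 10 = 1
y3 = s (x1 - x3) - y1 mod 19 = 12 * (0 - 1) - 3 = 4

P + Q = (1, 4)


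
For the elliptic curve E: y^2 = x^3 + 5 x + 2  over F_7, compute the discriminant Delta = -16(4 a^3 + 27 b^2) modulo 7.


4 a^3 + 27 b^2 = 4*5^3 + 27*2^2 = 500 + 108 = 608
Delta = -16 * (608) = -9728
Delta mod 7 = 2

Delta = 2 (mod 7)


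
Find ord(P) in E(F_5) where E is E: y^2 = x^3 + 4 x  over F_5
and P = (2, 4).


Compute successive multiples of P until we hit O:
  1P = (2, 4)
  2P = (0, 0)
  3P = (2, 1)
  4P = O

ord(P) = 4


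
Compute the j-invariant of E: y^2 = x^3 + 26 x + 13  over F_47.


Delta = -16(4 a^3 + 27 b^2) mod 47 = 17
-1728 * (4 a)^3 = -1728 * (4*26)^3 mod 47 = 2
j = 2 * 17^(-1) mod 47 = 25

j = 25 (mod 47)


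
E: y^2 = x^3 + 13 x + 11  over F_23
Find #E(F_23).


For each x in F_23, count y with y^2 = x^3 + 13 x + 11 mod 23:
  x = 1: RHS = 2, y in [5, 18]  -> 2 point(s)
  x = 3: RHS = 8, y in [10, 13]  -> 2 point(s)
  x = 4: RHS = 12, y in [9, 14]  -> 2 point(s)
  x = 6: RHS = 6, y in [11, 12]  -> 2 point(s)
  x = 7: RHS = 8, y in [10, 13]  -> 2 point(s)
  x = 8: RHS = 6, y in [11, 12]  -> 2 point(s)
  x = 9: RHS = 6, y in [11, 12]  -> 2 point(s)
  x = 11: RHS = 13, y in [6, 17]  -> 2 point(s)
  x = 12: RHS = 9, y in [3, 20]  -> 2 point(s)
  x = 13: RHS = 8, y in [10, 13]  -> 2 point(s)
  x = 14: RHS = 16, y in [4, 19]  -> 2 point(s)
  x = 15: RHS = 16, y in [4, 19]  -> 2 point(s)
  x = 17: RHS = 16, y in [4, 19]  -> 2 point(s)
  x = 21: RHS = 0, y in [0]  -> 1 point(s)
Affine points: 27. Add the point at infinity: total = 28.

#E(F_23) = 28


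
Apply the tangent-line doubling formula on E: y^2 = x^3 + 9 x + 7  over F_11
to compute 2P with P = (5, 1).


Doubling: s = (3 x1^2 + a) / (2 y1)
s = (3*5^2 + 9) / (2*1) mod 11 = 9
x3 = s^2 - 2 x1 mod 11 = 9^2 - 2*5 = 5
y3 = s (x1 - x3) - y1 mod 11 = 9 * (5 - 5) - 1 = 10

2P = (5, 10)


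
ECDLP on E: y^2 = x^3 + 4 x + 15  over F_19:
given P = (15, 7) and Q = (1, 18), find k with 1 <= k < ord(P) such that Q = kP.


Enumerate multiples of P until we hit Q = (1, 18):
  1P = (15, 7)
  2P = (9, 18)
  3P = (1, 18)
Match found at i = 3.

k = 3


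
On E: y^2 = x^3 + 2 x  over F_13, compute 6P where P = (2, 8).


k = 6 = 110_2 (binary, LSB first: 011)
Double-and-add from P = (2, 8):
  bit 0 = 0: acc unchanged = O
  bit 1 = 1: acc = O + (12, 6) = (12, 6)
  bit 2 = 1: acc = (12, 6) + (1, 4) = (1, 9)

6P = (1, 9)


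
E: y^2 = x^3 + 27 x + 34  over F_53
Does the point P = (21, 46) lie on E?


Check whether y^2 = x^3 + 27 x + 34 (mod 53) for (x, y) = (21, 46).
LHS: y^2 = 46^2 mod 53 = 49
RHS: x^3 + 27 x + 34 = 21^3 + 27*21 + 34 mod 53 = 4
LHS != RHS

No, not on the curve


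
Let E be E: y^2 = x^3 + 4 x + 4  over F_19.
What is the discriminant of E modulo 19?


4 a^3 + 27 b^2 = 4*4^3 + 27*4^2 = 256 + 432 = 688
Delta = -16 * (688) = -11008
Delta mod 19 = 12

Delta = 12 (mod 19)


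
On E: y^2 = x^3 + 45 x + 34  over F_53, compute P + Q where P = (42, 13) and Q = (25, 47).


P != Q, so use the chord formula.
s = (y2 - y1) / (x2 - x1) = (34) / (36) mod 53 = 51
x3 = s^2 - x1 - x2 mod 53 = 51^2 - 42 - 25 = 43
y3 = s (x1 - x3) - y1 mod 53 = 51 * (42 - 43) - 13 = 42

P + Q = (43, 42)


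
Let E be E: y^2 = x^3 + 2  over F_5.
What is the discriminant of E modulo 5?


4 a^3 + 27 b^2 = 4*0^3 + 27*2^2 = 0 + 108 = 108
Delta = -16 * (108) = -1728
Delta mod 5 = 2

Delta = 2 (mod 5)


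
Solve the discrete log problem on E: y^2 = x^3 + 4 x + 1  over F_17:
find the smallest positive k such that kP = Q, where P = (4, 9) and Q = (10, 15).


Enumerate multiples of P until we hit Q = (10, 15):
  1P = (4, 9)
  2P = (10, 2)
  3P = (2, 0)
  4P = (10, 15)
Match found at i = 4.

k = 4


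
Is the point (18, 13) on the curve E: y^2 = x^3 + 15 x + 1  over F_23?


Check whether y^2 = x^3 + 15 x + 1 (mod 23) for (x, y) = (18, 13).
LHS: y^2 = 13^2 mod 23 = 8
RHS: x^3 + 15 x + 1 = 18^3 + 15*18 + 1 mod 23 = 8
LHS = RHS

Yes, on the curve


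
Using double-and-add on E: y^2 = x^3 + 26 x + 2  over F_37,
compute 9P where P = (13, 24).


k = 9 = 1001_2 (binary, LSB first: 1001)
Double-and-add from P = (13, 24):
  bit 0 = 1: acc = O + (13, 24) = (13, 24)
  bit 1 = 0: acc unchanged = (13, 24)
  bit 2 = 0: acc unchanged = (13, 24)
  bit 3 = 1: acc = (13, 24) + (6, 2) = (9, 15)

9P = (9, 15)


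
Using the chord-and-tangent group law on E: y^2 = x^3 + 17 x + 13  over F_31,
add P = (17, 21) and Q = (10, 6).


P != Q, so use the chord formula.
s = (y2 - y1) / (x2 - x1) = (16) / (24) mod 31 = 11
x3 = s^2 - x1 - x2 mod 31 = 11^2 - 17 - 10 = 1
y3 = s (x1 - x3) - y1 mod 31 = 11 * (17 - 1) - 21 = 0

P + Q = (1, 0)


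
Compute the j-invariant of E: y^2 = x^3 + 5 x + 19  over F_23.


Delta = -16(4 a^3 + 27 b^2) mod 23 = 15
-1728 * (4 a)^3 = -1728 * (4*5)^3 mod 23 = 12
j = 12 * 15^(-1) mod 23 = 10

j = 10 (mod 23)


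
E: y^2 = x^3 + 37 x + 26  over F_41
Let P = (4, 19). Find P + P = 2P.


Doubling: s = (3 x1^2 + a) / (2 y1)
s = (3*4^2 + 37) / (2*19) mod 41 = 40
x3 = s^2 - 2 x1 mod 41 = 40^2 - 2*4 = 34
y3 = s (x1 - x3) - y1 mod 41 = 40 * (4 - 34) - 19 = 11

2P = (34, 11)


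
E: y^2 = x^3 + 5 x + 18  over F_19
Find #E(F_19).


For each x in F_19, count y with y^2 = x^3 + 5 x + 18 mod 19:
  x = 1: RHS = 5, y in [9, 10]  -> 2 point(s)
  x = 2: RHS = 17, y in [6, 13]  -> 2 point(s)
  x = 4: RHS = 7, y in [8, 11]  -> 2 point(s)
  x = 5: RHS = 16, y in [4, 15]  -> 2 point(s)
  x = 6: RHS = 17, y in [6, 13]  -> 2 point(s)
  x = 7: RHS = 16, y in [4, 15]  -> 2 point(s)
  x = 8: RHS = 0, y in [0]  -> 1 point(s)
  x = 10: RHS = 4, y in [2, 17]  -> 2 point(s)
  x = 11: RHS = 17, y in [6, 13]  -> 2 point(s)
  x = 12: RHS = 1, y in [1, 18]  -> 2 point(s)
  x = 13: RHS = 0, y in [0]  -> 1 point(s)
  x = 14: RHS = 1, y in [1, 18]  -> 2 point(s)
  x = 17: RHS = 0, y in [0]  -> 1 point(s)
Affine points: 23. Add the point at infinity: total = 24.

#E(F_19) = 24


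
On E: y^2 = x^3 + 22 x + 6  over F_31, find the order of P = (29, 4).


Compute successive multiples of P until we hit O:
  1P = (29, 4)
  2P = (24, 25)
  3P = (13, 28)
  4P = (30, 13)
  5P = (22, 28)
  6P = (12, 13)
  7P = (26, 9)
  8P = (27, 3)
  ... (continuing to 24P)
  24P = O

ord(P) = 24


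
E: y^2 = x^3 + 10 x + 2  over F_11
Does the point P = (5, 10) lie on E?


Check whether y^2 = x^3 + 10 x + 2 (mod 11) for (x, y) = (5, 10).
LHS: y^2 = 10^2 mod 11 = 1
RHS: x^3 + 10 x + 2 = 5^3 + 10*5 + 2 mod 11 = 1
LHS = RHS

Yes, on the curve


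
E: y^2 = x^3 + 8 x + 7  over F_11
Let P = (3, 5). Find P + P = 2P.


Doubling: s = (3 x1^2 + a) / (2 y1)
s = (3*3^2 + 8) / (2*5) mod 11 = 9
x3 = s^2 - 2 x1 mod 11 = 9^2 - 2*3 = 9
y3 = s (x1 - x3) - y1 mod 11 = 9 * (3 - 9) - 5 = 7

2P = (9, 7)


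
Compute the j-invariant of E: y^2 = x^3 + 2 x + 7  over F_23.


Delta = -16(4 a^3 + 27 b^2) mod 23 = 9
-1728 * (4 a)^3 = -1728 * (4*2)^3 mod 23 = 5
j = 5 * 9^(-1) mod 23 = 21

j = 21 (mod 23)


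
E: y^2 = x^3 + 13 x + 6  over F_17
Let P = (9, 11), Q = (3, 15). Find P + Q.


P != Q, so use the chord formula.
s = (y2 - y1) / (x2 - x1) = (4) / (11) mod 17 = 5
x3 = s^2 - x1 - x2 mod 17 = 5^2 - 9 - 3 = 13
y3 = s (x1 - x3) - y1 mod 17 = 5 * (9 - 13) - 11 = 3

P + Q = (13, 3)


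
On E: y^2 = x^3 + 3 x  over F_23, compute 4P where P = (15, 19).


k = 4 = 100_2 (binary, LSB first: 001)
Double-and-add from P = (15, 19):
  bit 0 = 0: acc unchanged = O
  bit 1 = 0: acc unchanged = O
  bit 2 = 1: acc = O + (6, 2) = (6, 2)

4P = (6, 2)


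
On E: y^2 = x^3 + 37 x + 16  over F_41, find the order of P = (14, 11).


Compute successive multiples of P until we hit O:
  1P = (14, 11)
  2P = (21, 38)
  3P = (10, 22)
  4P = (22, 11)
  5P = (5, 30)
  6P = (30, 0)
  7P = (5, 11)
  8P = (22, 30)
  ... (continuing to 12P)
  12P = O

ord(P) = 12


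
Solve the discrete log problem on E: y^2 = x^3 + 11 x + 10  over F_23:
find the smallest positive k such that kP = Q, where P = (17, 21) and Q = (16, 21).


Enumerate multiples of P until we hit Q = (16, 21):
  1P = (17, 21)
  2P = (13, 21)
  3P = (16, 2)
  4P = (6, 4)
  5P = (6, 19)
  6P = (16, 21)
Match found at i = 6.

k = 6


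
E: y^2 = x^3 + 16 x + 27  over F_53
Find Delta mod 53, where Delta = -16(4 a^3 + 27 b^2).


4 a^3 + 27 b^2 = 4*16^3 + 27*27^2 = 16384 + 19683 = 36067
Delta = -16 * (36067) = -577072
Delta mod 53 = 45

Delta = 45 (mod 53)
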